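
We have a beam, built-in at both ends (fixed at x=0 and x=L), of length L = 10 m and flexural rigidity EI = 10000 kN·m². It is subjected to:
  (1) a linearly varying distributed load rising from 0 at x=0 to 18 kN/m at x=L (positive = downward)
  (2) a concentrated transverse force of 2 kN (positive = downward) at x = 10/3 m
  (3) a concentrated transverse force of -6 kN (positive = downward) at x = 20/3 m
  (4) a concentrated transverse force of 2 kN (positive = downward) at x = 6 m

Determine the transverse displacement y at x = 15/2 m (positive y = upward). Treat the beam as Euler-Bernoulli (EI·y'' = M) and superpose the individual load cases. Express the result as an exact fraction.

y(15/2) = -571153/41472000 m

Load 1 — triangular load w₀=18 kN/m (0→w₀ over full span):
  y_1 = -w₀x²(L-x)²(x+2L)/(120LEI) = -18·(15/2)²·(10-(15/2))²·((15/2)+2·10)/(120·10·10000) = -297/20480 m
Load 2 — point force P=2 kN at a=10/3 m (b=L-a=20/3):
  y_2 = -Pa²(L-x)²(3bL-(3b+a)(L-x))/(6L³EI)  [x>a] = -2·(10/3)²·(10-(15/2))²·(3·(20/3)·10-(3·(20/3)+(10/3))·(10-(15/2)))/(6·10³·10000) = -17/51840 m
Load 3 — point force P=-6 kN at a=20/3 m (b=L-a=10/3):
  y_3 = -Pa²(L-x)²(3bL-(3b+a)(L-x))/(6L³EI)  [x>a] = -(-6)·(20/3)²·(10-(15/2))²·(3·(10/3)·10-(3·(10/3)+(20/3))·(10-(15/2)))/(6·10³·10000) = 7/4320 m
Load 4 — point force P=2 kN at a=6 m (b=L-a=4):
  y_4 = -Pa²(L-x)²(3bL-(3b+a)(L-x))/(6L³EI)  [x>a] = -2·6²·(10-(15/2))²·(3·4·10-(3·4+6)·(10-(15/2)))/(6·10³·10000) = -9/16000 m
Superposition: y = Σ y_i = -571153/41472000 m ≈ -0.013772 m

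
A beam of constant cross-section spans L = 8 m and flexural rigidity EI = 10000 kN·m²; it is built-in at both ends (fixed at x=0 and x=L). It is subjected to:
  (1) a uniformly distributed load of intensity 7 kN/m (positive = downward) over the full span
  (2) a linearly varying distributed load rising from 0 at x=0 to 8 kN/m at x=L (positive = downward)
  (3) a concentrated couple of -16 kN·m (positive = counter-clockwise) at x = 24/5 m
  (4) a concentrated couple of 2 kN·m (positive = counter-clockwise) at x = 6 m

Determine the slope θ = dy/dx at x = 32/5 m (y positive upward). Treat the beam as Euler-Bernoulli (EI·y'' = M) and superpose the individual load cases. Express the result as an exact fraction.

Load 1 — uniform load w=7 kN/m over full span:
  θ_1 = -wx(L-x)(L-2x)/(12EI) = -7·(32/5)·(8-(32/5))·(8-2·(32/5))/(12·10000) = 224/78125 rad
Load 2 — triangular load w₀=8 kN/m (0→w₀ over full span):
  θ_2 = -w₀(2x(L-x)(L-2x)(x+2L)+x²(L-x)²)/(120LEI) = -8·(2·(32/5)·(8-(32/5))·(8-2·(32/5))·((32/5)+2·8)+(32/5)²·(8-(32/5))²)/(120·8·10000) = 2048/1171875 rad
Load 3 — applied couple M₀=-16 kN·m at a=24/5 m (b=L-a=16/5):
  θ_3 = (R_Ax²/2 - M_Ax - M₀(x-a))/EI  [x>a] with R_A=-72/25, M_A=-128/25 = ((-72/25)·(32/5)²/2 - (-128/25)·(32/5) - (-16)·((32/5)-(24/5)))/10000 = -24/390625 rad
Load 4 — applied couple M₀=2 kN·m at a=6 m (b=L-a=2):
  θ_4 = (R_Ax²/2 - M_Ax - M₀(x-a))/EI  [x>a] with R_A=9/32, M_A=5/8 = ((9/32)·(32/5)²/2 - (5/8)·(32/5) - 2·((32/5)-6))/10000 = 3/31250 rad
Superposition: θ = Σ θ_i = 10897/2343750 rad ≈ 0.004649 rad

θ(32/5) = 10897/2343750 rad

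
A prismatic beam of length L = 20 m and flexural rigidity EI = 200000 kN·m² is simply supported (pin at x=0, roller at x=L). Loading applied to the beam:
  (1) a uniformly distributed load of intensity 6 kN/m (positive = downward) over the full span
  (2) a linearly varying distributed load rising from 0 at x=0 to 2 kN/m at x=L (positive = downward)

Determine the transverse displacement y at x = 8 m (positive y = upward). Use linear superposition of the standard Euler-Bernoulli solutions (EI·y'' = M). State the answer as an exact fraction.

y(8) = -16232/234375 m

Load 1 — uniform load w=6 kN/m over full span:
  y_1 = -wx(L³-2Lx²+x³)/(24EI) = -6·8·(20³-2·20·8²+8³)/(24·200000) = -186/3125 m
Load 2 — triangular load w₀=2 kN/m (0→w₀ over full span):
  y_2 = -w₀x(7L⁴-10L²x²+3x⁴)/(360LEI) = -2·8·(7·20⁴-10·20²·8²+3·8⁴)/(360·20·200000) = -2282/234375 m
Superposition: y = Σ y_i = -16232/234375 m ≈ -0.069257 m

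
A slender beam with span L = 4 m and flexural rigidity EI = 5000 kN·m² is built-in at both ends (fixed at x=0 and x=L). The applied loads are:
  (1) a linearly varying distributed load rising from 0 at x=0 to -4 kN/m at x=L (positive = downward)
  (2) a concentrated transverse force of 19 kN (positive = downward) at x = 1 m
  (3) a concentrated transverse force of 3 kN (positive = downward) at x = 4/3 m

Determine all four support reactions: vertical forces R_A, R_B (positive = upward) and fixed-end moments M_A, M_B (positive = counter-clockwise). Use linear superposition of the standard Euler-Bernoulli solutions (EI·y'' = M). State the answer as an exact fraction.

Load 1 — triangular load w₀=-4 kN/m (0→w₀ over full span):
  R_A = 3w₀L/20 = 3·(-4)·4/20 = -12/5 kN
  M_A = w₀L²/30 = (-4)·4²/30 = -32/15 kN·m
  R_B = 7w₀L/20 = 7·(-4)·4/20 = -28/5 kN
  M_B = -w₀L²/20 = -(-4)·4²/20 = 16/5 kN·m
Load 2 — point force P=19 kN at a=1 m (b=L-a=3):
  R_A = Pb²(3a+b)/L³ = 19·3²·(3·1+3)/4³ = 513/32 kN
  M_A = Pab²/L² = 19·1·3²/4² = 171/16 kN·m
  R_B = Pa²(a+3b)/L³ = 19·1²·(1+3·3)/4³ = 95/32 kN
  M_B = -Pa²b/L² = -19·1²·3/4² = -57/16 kN·m
Load 3 — point force P=3 kN at a=4/3 m (b=L-a=8/3):
  R_A = Pb²(3a+b)/L³ = 3·(8/3)²·(3·(4/3)+(8/3))/4³ = 20/9 kN
  M_A = Pab²/L² = 3·(4/3)·(8/3)²/4² = 16/9 kN·m
  R_B = Pa²(a+3b)/L³ = 3·(4/3)²·((4/3)+3·(8/3))/4³ = 7/9 kN
  M_B = -Pa²b/L² = -3·(4/3)²·(8/3)/4² = -8/9 kN·m
Superposition: R_A = 22829/1440 kN, M_A = 7439/720 kN·m, R_B = -2669/1440 kN, M_B = -901/720 kN·m

R_A = 22829/1440 kN, M_A = 7439/720 kN·m, R_B = -2669/1440 kN, M_B = -901/720 kN·m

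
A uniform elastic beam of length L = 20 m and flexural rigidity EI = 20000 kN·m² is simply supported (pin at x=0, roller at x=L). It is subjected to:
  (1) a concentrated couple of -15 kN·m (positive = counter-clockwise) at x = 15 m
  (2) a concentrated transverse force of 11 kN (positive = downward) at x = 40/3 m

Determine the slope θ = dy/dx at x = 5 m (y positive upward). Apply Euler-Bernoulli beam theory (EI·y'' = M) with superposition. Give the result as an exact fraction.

Load 1 — applied couple M₀=-15 kN·m at a=15 m (b=L-a=5):
  θ_1 = (M₀x²/(2L)+C₁)/EI  [x≤a] with C₁=M₀(3b²-L²)/(6L)=325/8 = ((-15)·5²/(2·20)+(325/8))/20000 = 1/640 rad
Load 2 — point force P=11 kN at a=40/3 m (b=L-a=20/3):
  θ_2 = -Pb(L²-b²-3x²)/(6LEI)  [x≤a] = -11·(20/3)·(20²-(20/3)²-3·5²)/(6·20·20000) = -1111/129600 rad
Superposition: θ = Σ θ_i = -1817/259200 rad ≈ -0.007010 rad

θ(5) = -1817/259200 rad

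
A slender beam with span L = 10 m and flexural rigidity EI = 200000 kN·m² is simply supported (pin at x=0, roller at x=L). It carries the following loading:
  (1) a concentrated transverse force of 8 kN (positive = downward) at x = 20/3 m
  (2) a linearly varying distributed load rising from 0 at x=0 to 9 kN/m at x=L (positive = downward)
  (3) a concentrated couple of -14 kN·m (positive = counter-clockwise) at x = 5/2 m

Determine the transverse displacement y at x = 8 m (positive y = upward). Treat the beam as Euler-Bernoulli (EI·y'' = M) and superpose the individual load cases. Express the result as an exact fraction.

Load 1 — point force P=8 kN at a=20/3 m (b=L-a=10/3):
  y_1 = -Pa(L-x)(2Lx-a²-x²)/(6LEI)  [x>a] = -8·(20/3)·(10-8)·(2·10·8-(20/3)²-8²)/(6·10·200000) = -116/253125 m
Load 2 — triangular load w₀=9 kN/m (0→w₀ over full span):
  y_2 = -w₀x(7L⁴-10L²x²+3x⁴)/(360LEI) = -9·8·(7·10⁴-10·10²·8²+3·8⁴)/(360·10·200000) = -1143/625000 m
Load 3 — applied couple M₀=-14 kN·m at a=5/2 m (b=L-a=15/2):
  y_3 = (M₀x³/(6L)-M₀(x-a)²/2+C₁x)/EI  [x>a] with C₁=M₀(3b²-L²)/(6L)=-385/24 = ((-14)·8³/(6·10)-(-14)·(8-(5/2))²/2+(-385/24)·8)/200000 = -721/4000000 m
Superposition: y = Σ y_i = -3997061/1620000000 m ≈ -0.002467 m

y(8) = -3997061/1620000000 m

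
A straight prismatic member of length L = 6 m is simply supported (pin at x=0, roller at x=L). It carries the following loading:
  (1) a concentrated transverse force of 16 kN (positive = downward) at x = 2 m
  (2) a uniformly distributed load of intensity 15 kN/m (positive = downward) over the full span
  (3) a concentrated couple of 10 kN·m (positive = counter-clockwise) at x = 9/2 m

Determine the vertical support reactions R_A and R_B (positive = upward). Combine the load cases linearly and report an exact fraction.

R_A = 172/3 kN, R_B = 146/3 kN

Load 1 — point force P=16 kN at a=2 m (b=L-a=4):
  R_A = Pb/L = 16·4/6 = 32/3 kN
  R_B = Pa/L = 16·2/6 = 16/3 kN
Load 2 — uniform load w=15 kN/m over full span:
  R_A = wL/2 = 15·6/2 = 45 kN
  R_B = wL/2 = 15·6/2 = 45 kN
Load 3 — applied couple M₀=10 kN·m at a=9/2 m (b=L-a=3/2):
  R_A = M₀/L = 10/6 = 5/3 kN
  R_B = -M₀/L = -10/6 = -5/3 kN
Superposition: R_A = 172/3 kN, R_B = 146/3 kN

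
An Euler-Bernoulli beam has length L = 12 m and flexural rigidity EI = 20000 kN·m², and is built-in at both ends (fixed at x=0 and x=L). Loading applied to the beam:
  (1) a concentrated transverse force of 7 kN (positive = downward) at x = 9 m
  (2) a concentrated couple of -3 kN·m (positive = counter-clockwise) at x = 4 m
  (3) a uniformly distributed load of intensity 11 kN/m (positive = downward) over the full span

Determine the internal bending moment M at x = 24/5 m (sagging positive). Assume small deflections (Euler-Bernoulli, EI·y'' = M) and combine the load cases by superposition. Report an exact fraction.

Load 1 — point force P=7 kN at a=9 m (b=L-a=3):
  M_1 = Pb²(3a+b)x/L³ - Pab²/L²  [x≤a] = 7·3²·(3·9+3)·(24/5)/12³ - 7·9·3²/12² = 21/16 kN·m
Load 2 — applied couple M₀=-3 kN·m at a=4 m (b=L-a=8):
  M_2 = R_Ax - M_A - M₀  [x>a] with R_A=-1/3, M_A=0 = (-1/3)·(24/5) - 0 - (-3) = 7/5 kN·m
Load 3 — uniform load w=11 kN/m over full span:
  M_3 = wLx/2 - wL²/12 - wx²/2 = 11·12·(24/5)/2 - 11·12²/12 - 11·(24/5)²/2 = 1452/25 kN·m
Superposition: M = Σ M_i = 24317/400 kN·m ≈ 60.792500 kN·m

M(24/5) = 24317/400 kN·m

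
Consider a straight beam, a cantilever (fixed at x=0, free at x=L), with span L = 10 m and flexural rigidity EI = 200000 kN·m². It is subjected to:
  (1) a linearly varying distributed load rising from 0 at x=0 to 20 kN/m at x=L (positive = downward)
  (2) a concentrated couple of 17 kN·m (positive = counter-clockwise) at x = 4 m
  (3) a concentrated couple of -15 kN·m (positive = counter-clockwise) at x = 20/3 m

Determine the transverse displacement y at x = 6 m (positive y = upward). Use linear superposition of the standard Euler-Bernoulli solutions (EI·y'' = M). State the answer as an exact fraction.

Load 1 — triangular load w₀=20 kN/m (0→w₀ over full span):
  y_1 = (w₀Lx³/12-w₀L²x²/6-w₀x⁵/(120L))/EI = (20·10·6³/12-20·10²·6²/6-20·6⁵/(120·10))/200000 = -5331/125000 m
Load 2 — applied couple M₀=17 kN·m at a=4 m (b=L-a=6):
  y_2 = M₀a(2x-a)/(2EI)  [x>a] = 17·4·(2·6-4)/(2·200000) = 17/12500 m
Load 3 — applied couple M₀=-15 kN·m at a=20/3 m (b=L-a=10/3):
  y_3 = M₀x²/(2EI)  [x≤a] = (-15)·6²/(2·200000) = -27/20000 m
Superposition: y = Σ y_i = -21319/500000 m ≈ -0.042638 m

y(6) = -21319/500000 m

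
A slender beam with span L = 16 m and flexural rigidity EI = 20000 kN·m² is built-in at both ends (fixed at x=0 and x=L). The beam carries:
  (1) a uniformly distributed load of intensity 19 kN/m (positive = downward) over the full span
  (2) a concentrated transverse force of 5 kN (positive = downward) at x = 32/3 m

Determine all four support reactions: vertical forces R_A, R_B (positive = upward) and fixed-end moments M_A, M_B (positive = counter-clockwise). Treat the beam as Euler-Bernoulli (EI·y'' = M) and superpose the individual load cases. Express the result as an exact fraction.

Load 1 — uniform load w=19 kN/m over full span:
  R_A = wL/2 = 19·16/2 = 152 kN
  M_A = wL²/12 = 19·16²/12 = 1216/3 kN·m
  R_B = wL/2 = 19·16/2 = 152 kN
  M_B = -wL²/12 = -19·16²/12 = -1216/3 kN·m
Load 2 — point force P=5 kN at a=32/3 m (b=L-a=16/3):
  R_A = Pb²(3a+b)/L³ = 5·(16/3)²·(3·(32/3)+(16/3))/16³ = 35/27 kN
  M_A = Pab²/L² = 5·(32/3)·(16/3)²/16² = 160/27 kN·m
  R_B = Pa²(a+3b)/L³ = 5·(32/3)²·((32/3)+3·(16/3))/16³ = 100/27 kN
  M_B = -Pa²b/L² = -5·(32/3)²·(16/3)/16² = -320/27 kN·m
Superposition: R_A = 4139/27 kN, M_A = 11104/27 kN·m, R_B = 4204/27 kN, M_B = -11264/27 kN·m

R_A = 4139/27 kN, M_A = 11104/27 kN·m, R_B = 4204/27 kN, M_B = -11264/27 kN·m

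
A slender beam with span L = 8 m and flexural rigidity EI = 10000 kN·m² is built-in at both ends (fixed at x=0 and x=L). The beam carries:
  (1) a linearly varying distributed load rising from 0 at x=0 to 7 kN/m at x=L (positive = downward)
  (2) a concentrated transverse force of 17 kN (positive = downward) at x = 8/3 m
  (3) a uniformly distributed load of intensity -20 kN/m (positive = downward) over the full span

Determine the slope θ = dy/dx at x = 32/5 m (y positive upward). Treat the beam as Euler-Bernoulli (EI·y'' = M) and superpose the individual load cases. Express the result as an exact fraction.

Load 1 — triangular load w₀=7 kN/m (0→w₀ over full span):
  θ_1 = -w₀(2x(L-x)(L-2x)(x+2L)+x²(L-x)²)/(120LEI) = -7·(2·(32/5)·(8-(32/5))·(8-2·(32/5))·((32/5)+2·8)+(32/5)²·(8-(32/5))²)/(120·8·10000) = 1792/1171875 rad
Load 2 — point force P=17 kN at a=8/3 m (b=L-a=16/3):
  θ_2 = Pa²(L-x)(2bL-(3b+a)(L-x))/(2L³EI)  [x>a] = 17·(8/3)²·(8-(32/5))·(2·(16/3)·8-(3·(16/3)+(8/3))·(8-(32/5)))/(2·8³·10000) = 442/421875 rad
Load 3 — uniform load w=-20 kN/m over full span:
  θ_3 = -wx(L-x)(L-2x)/(12EI) = -(-20)·(32/5)·(8-(32/5))·(8-2·(32/5))/(12·10000) = -128/15625 rad
Superposition: θ = Σ θ_i = -59222/10546875 rad ≈ -0.005615 rad

θ(32/5) = -59222/10546875 rad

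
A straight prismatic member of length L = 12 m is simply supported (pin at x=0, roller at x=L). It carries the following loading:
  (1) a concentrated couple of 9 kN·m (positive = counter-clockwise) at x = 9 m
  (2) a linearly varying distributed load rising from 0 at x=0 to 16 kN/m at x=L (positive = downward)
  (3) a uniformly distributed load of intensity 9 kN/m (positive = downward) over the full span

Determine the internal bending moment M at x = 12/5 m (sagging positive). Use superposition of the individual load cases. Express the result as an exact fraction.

M(12/5) = 22401/125 kN·m

Load 1 — applied couple M₀=9 kN·m at a=9 m (b=L-a=3):
  M_1 = M₀x/L  [x≤a] = 9·(12/5)/12 = 9/5 kN·m
Load 2 — triangular load w₀=16 kN/m (0→w₀ over full span):
  M_2 = w₀Lx/6 - w₀x³/(6L) = 16·12·(12/5)/6 - 16·(12/5)³/(6·12) = 9216/125 kN·m
Load 3 — uniform load w=9 kN/m over full span:
  M_3 = wx(L-x)/2 = 9·(12/5)·(12-(12/5))/2 = 2592/25 kN·m
Superposition: M = Σ M_i = 22401/125 kN·m ≈ 179.208000 kN·m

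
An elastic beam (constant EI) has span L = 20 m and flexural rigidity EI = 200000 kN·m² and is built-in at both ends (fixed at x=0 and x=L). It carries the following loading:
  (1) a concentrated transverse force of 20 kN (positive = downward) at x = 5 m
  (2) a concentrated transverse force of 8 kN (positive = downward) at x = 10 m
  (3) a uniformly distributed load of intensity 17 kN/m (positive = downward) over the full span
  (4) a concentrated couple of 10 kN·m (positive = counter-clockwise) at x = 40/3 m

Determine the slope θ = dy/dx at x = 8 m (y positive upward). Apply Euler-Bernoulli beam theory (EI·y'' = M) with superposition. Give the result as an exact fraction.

Load 1 — point force P=20 kN at a=5 m (b=L-a=15):
  θ_1 = Pa²(L-x)(2bL-(3b+a)(L-x))/(2L³EI)  [x>a] = 20·5²·(20-8)·(2·15·20-(3·15+5)·(20-8))/(2·20³·200000) = 0 rad
Load 2 — point force P=8 kN at a=10 m (b=L-a=10):
  θ_2 = -Pb²x(2aL-(3a+b)x)/(2L³EI)  [x≤a] = -8·10²·8·(2·10·20-(3·10+10)·8)/(2·20³·200000) = -1/6250 rad
Load 3 — uniform load w=17 kN/m over full span:
  θ_3 = -wx(L-x)(L-2x)/(12EI) = -17·8·(20-8)·(20-2·8)/(12·200000) = -17/6250 rad
Load 4 — applied couple M₀=10 kN·m at a=40/3 m (b=L-a=20/3):
  θ_4 = (R_Ax²/2 - M_Ax)/EI  [x≤a] with R_A=2/3, M_A=10/3 = ((2/3)·8²/2 - (10/3)·8)/200000 = -1/37500 rad
Superposition: θ = Σ θ_i = -109/37500 rad ≈ -0.002907 rad

θ(8) = -109/37500 rad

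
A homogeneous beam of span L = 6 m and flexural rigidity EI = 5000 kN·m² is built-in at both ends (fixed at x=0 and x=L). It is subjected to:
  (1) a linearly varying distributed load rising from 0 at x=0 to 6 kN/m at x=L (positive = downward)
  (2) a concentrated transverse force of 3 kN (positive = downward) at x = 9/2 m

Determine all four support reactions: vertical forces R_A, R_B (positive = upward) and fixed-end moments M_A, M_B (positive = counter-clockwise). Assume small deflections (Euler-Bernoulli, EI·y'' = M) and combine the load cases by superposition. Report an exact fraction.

R_A = 939/160 kN, M_A = 1287/160 kN·m, R_B = 2421/160 kN, M_B = -2133/160 kN·m

Load 1 — triangular load w₀=6 kN/m (0→w₀ over full span):
  R_A = 3w₀L/20 = 3·6·6/20 = 27/5 kN
  M_A = w₀L²/30 = 6·6²/30 = 36/5 kN·m
  R_B = 7w₀L/20 = 7·6·6/20 = 63/5 kN
  M_B = -w₀L²/20 = -6·6²/20 = -54/5 kN·m
Load 2 — point force P=3 kN at a=9/2 m (b=L-a=3/2):
  R_A = Pb²(3a+b)/L³ = 3·(3/2)²·(3·(9/2)+(3/2))/6³ = 15/32 kN
  M_A = Pab²/L² = 3·(9/2)·(3/2)²/6² = 27/32 kN·m
  R_B = Pa²(a+3b)/L³ = 3·(9/2)²·((9/2)+3·(3/2))/6³ = 81/32 kN
  M_B = -Pa²b/L² = -3·(9/2)²·(3/2)/6² = -81/32 kN·m
Superposition: R_A = 939/160 kN, M_A = 1287/160 kN·m, R_B = 2421/160 kN, M_B = -2133/160 kN·m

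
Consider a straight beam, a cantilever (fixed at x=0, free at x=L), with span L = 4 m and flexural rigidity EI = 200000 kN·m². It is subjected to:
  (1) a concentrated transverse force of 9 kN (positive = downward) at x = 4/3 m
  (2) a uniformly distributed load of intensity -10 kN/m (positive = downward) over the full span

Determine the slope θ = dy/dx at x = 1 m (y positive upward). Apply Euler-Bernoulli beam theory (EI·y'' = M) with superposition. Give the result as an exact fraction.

θ(1) = 13/48000 rad

Load 1 — point force P=9 kN at a=4/3 m (b=L-a=8/3):
  θ_1 = -Px(2a-x)/(2EI)  [x≤a] = -9·1·(2·(4/3)-1)/(2·200000) = -3/80000 rad
Load 2 — uniform load w=-10 kN/m over full span:
  θ_2 = -wx(x²-3Lx+3L²)/(6EI) = -(-10)·1·(1²-3·4·1+3·4²)/(6·200000) = 37/120000 rad
Superposition: θ = Σ θ_i = 13/48000 rad ≈ 0.000271 rad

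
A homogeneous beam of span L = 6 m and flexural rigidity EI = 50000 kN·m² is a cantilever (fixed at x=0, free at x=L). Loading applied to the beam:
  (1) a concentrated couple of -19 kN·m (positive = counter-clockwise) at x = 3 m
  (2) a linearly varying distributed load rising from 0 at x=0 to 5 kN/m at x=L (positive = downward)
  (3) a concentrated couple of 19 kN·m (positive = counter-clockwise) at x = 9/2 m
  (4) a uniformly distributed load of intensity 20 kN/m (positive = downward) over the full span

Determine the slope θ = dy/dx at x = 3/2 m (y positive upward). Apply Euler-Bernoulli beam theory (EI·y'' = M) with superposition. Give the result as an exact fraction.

Load 1 — applied couple M₀=-19 kN·m at a=3 m (b=L-a=3):
  θ_1 = M₀x/EI  [x≤a] = (-19)·(3/2)/50000 = -57/100000 rad
Load 2 — triangular load w₀=5 kN/m (0→w₀ over full span):
  θ_2 = (w₀Lx²/4-w₀L²x/3-w₀x⁴/(24L))/EI = (5·6·(3/2)²/4-5·6²·(3/2)/3-5·(3/2)⁴/(24·6))/50000 = -3753/2560000 rad
Load 3 — applied couple M₀=19 kN·m at a=9/2 m (b=L-a=3/2):
  θ_3 = M₀x/EI  [x≤a] = 19·(3/2)/50000 = 57/100000 rad
Load 4 — uniform load w=20 kN/m over full span:
  θ_4 = -wx(x²-3Lx+3L²)/(6EI) = -20·(3/2)·((3/2)²-3·6·(3/2)+3·6²)/(6·50000) = -333/40000 rad
Superposition: θ = Σ θ_i = -5013/512000 rad ≈ -0.009791 rad

θ(3/2) = -5013/512000 rad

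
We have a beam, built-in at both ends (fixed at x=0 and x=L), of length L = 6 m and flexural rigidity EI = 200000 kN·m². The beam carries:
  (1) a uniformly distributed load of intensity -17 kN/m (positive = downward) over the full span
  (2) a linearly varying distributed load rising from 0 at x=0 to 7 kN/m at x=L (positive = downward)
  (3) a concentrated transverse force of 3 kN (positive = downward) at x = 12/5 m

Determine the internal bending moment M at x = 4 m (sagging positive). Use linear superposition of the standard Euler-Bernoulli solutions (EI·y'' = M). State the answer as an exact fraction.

M(4) = -13793/1125 kN·m

Load 1 — uniform load w=-17 kN/m over full span:
  M_1 = wLx/2 - wL²/12 - wx²/2 = (-17)·6·4/2 - (-17)·6²/12 - (-17)·4²/2 = -17 kN·m
Load 2 — triangular load w₀=7 kN/m (0→w₀ over full span):
  M_2 = 3w₀Lx/20 - w₀L²/30 - w₀x³/(6L) = 3·7·6·4/20 - 7·6²/30 - 7·4³/(6·6) = 196/45 kN·m
Load 3 — point force P=3 kN at a=12/5 m (b=L-a=18/5):
  M_3 = Pa²(a+3b)(L-x)/L³ - Pa²b/L²  [x>a] = 3·(12/5)²·((12/5)+3·(18/5))·(6-4)/6³ - 3·(12/5)²·(18/5)/6² = 48/125 kN·m
Superposition: M = Σ M_i = -13793/1125 kN·m ≈ -12.260444 kN·m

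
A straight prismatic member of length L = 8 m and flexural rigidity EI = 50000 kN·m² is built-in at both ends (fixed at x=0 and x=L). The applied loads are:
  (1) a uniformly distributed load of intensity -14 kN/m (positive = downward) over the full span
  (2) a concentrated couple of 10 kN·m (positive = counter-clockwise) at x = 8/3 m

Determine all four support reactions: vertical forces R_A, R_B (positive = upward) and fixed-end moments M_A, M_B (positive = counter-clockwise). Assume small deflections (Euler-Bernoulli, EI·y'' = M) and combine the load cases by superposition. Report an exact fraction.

Load 1 — uniform load w=-14 kN/m over full span:
  R_A = wL/2 = (-14)·8/2 = -56 kN
  M_A = wL²/12 = (-14)·8²/12 = -224/3 kN·m
  R_B = wL/2 = (-14)·8/2 = -56 kN
  M_B = -wL²/12 = -(-14)·8²/12 = 224/3 kN·m
Load 2 — applied couple M₀=10 kN·m at a=8/3 m (b=L-a=16/3):
  R_A = 6M₀ab/L³ = 6·10·(8/3)·(16/3)/8³ = 5/3 kN
  M_A = M₀b(2a-b)/L² = 10·(16/3)·(2·(8/3)-(16/3))/8² = 0 kN·m
  R_B = -6M₀ab/L³ = -6·10·(8/3)·(16/3)/8³ = -5/3 kN
  M_B = M₀a(2b-a)/L² = 10·(8/3)·(2·(16/3)-(8/3))/8² = 10/3 kN·m
Superposition: R_A = -163/3 kN, M_A = -224/3 kN·m, R_B = -173/3 kN, M_B = 78 kN·m

R_A = -163/3 kN, M_A = -224/3 kN·m, R_B = -173/3 kN, M_B = 78 kN·m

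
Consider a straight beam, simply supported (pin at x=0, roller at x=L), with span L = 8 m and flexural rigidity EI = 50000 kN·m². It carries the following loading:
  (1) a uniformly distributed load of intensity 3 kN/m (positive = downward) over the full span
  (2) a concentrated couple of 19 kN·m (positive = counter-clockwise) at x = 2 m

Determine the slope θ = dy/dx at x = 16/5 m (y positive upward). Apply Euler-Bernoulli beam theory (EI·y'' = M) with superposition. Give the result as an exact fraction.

θ(16/5) = -18251/75000000 rad

Load 1 — uniform load w=3 kN/m over full span:
  θ_1 = -w(L³-6Lx²+4x³)/(24EI) = -3·(8³-6·8·(16/5)²+4·(16/5)³)/(24·50000) = -148/390625 rad
Load 2 — applied couple M₀=19 kN·m at a=2 m (b=L-a=6):
  θ_2 = (M₀x²/(2L)-M₀(x-a)+C₁)/EI  [x>a] with C₁=M₀(3b²-L²)/(6L)=209/12 = (19·(16/5)²/(2·8)-19·((16/5)-2)+(209/12))/50000 = 2033/15000000 rad
Superposition: θ = Σ θ_i = -18251/75000000 rad ≈ -0.000243 rad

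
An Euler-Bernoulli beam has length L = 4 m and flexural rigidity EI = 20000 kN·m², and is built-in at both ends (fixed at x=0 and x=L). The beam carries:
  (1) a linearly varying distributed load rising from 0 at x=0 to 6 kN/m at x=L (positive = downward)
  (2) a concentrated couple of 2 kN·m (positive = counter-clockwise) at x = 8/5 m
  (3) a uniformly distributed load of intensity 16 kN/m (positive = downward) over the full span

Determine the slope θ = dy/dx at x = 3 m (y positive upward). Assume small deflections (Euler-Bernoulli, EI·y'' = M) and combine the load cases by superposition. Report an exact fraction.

θ(3) = 3703/8000000 rad

Load 1 — triangular load w₀=6 kN/m (0→w₀ over full span):
  θ_1 = -w₀(2x(L-x)(L-2x)(x+2L)+x²(L-x)²)/(120LEI) = -6·(2·3·(4-3)·(4-2·3)·(3+2·4)+3²·(4-3)²)/(120·4·20000) = 123/1600000 rad
Load 2 — applied couple M₀=2 kN·m at a=8/5 m (b=L-a=12/5):
  θ_2 = (R_Ax²/2 - M_Ax - M₀(x-a))/EI  [x>a] with R_A=18/25, M_A=6/25 = ((18/25)·3²/2 - (6/25)·3 - 2·(3-(8/5)))/20000 = -7/500000 rad
Load 3 — uniform load w=16 kN/m over full span:
  θ_3 = -wx(L-x)(L-2x)/(12EI) = -16·3·(4-3)·(4-2·3)/(12·20000) = 1/2500 rad
Superposition: θ = Σ θ_i = 3703/8000000 rad ≈ 0.000463 rad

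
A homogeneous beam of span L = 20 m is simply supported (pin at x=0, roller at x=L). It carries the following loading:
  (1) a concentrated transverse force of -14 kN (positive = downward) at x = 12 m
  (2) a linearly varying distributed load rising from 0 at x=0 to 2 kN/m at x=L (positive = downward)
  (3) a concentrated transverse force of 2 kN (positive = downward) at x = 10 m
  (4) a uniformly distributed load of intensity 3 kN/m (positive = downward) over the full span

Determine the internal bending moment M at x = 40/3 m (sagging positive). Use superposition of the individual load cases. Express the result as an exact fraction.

Load 1 — point force P=-14 kN at a=12 m (b=L-a=8):
  M_1 = Pa(L-x)/L  [x>a] = (-14)·12·(20-(40/3))/20 = -56 kN·m
Load 2 — triangular load w₀=2 kN/m (0→w₀ over full span):
  M_2 = w₀Lx/6 - w₀x³/(6L) = 2·20·(40/3)/6 - 2·(40/3)³/(6·20) = 4000/81 kN·m
Load 3 — point force P=2 kN at a=10 m (b=L-a=10):
  M_3 = Pa(L-x)/L  [x>a] = 2·10·(20-(40/3))/20 = 20/3 kN·m
Load 4 — uniform load w=3 kN/m over full span:
  M_4 = wx(L-x)/2 = 3·(40/3)·(20-(40/3))/2 = 400/3 kN·m
Superposition: M = Σ M_i = 10804/81 kN·m ≈ 133.382716 kN·m

M(40/3) = 10804/81 kN·m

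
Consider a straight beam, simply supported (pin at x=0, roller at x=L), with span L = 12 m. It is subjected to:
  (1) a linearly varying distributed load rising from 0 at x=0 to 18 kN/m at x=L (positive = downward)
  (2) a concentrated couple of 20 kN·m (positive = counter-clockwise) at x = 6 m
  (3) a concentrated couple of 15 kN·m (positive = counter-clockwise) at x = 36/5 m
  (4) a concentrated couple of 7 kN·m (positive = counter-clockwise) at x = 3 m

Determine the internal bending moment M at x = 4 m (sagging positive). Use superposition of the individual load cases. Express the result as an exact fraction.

Load 1 — triangular load w₀=18 kN/m (0→w₀ over full span):
  M_1 = w₀Lx/6 - w₀x³/(6L) = 18·12·4/6 - 18·4³/(6·12) = 128 kN·m
Load 2 — applied couple M₀=20 kN·m at a=6 m (b=L-a=6):
  M_2 = M₀x/L  [x≤a] = 20·4/12 = 20/3 kN·m
Load 3 — applied couple M₀=15 kN·m at a=36/5 m (b=L-a=24/5):
  M_3 = M₀x/L  [x≤a] = 15·4/12 = 5 kN·m
Load 4 — applied couple M₀=7 kN·m at a=3 m (b=L-a=9):
  M_4 = M₀x/L - M₀  [x>a] = 7·4/12 - 7 = -14/3 kN·m
Superposition: M = Σ M_i = 135 kN·m ≈ 135.000000 kN·m

M(4) = 135 kN·m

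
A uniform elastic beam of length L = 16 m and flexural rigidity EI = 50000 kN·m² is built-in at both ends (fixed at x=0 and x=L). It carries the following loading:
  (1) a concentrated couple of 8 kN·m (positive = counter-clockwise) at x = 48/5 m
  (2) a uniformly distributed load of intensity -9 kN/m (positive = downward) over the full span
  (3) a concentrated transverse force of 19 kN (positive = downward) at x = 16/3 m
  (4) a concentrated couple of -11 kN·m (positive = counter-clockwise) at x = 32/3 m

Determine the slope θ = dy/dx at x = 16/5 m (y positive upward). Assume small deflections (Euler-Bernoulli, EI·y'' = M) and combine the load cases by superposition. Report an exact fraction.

Load 1 — applied couple M₀=8 kN·m at a=48/5 m (b=L-a=32/5):
  θ_1 = (R_Ax²/2 - M_Ax)/EI  [x≤a] with R_A=18/25, M_A=64/25 = ((18/25)·(16/5)²/2 - (64/25)·(16/5))/50000 = -176/1953125 rad
Load 2 — uniform load w=-9 kN/m over full span:
  θ_2 = -wx(L-x)(L-2x)/(12EI) = -(-9)·(16/5)·(16-(16/5))·(16-2·(16/5))/(12·50000) = 2304/390625 rad
Load 3 — point force P=19 kN at a=16/3 m (b=L-a=32/3):
  θ_3 = -Pb²x(2aL-(3a+b)x)/(2L³EI)  [x≤a] = -19·(32/3)²·(16/5)·(2·(16/3)·16-(3·(16/3)+(32/3))·(16/5))/(2·16³·50000) = -608/421875 rad
Load 4 — applied couple M₀=-11 kN·m at a=32/3 m (b=L-a=16/3):
  θ_4 = (R_Ax²/2 - M_Ax)/EI  [x≤a] with R_A=-11/12, M_A=-11/3 = ((-11/12)·(16/5)²/2 - (-11/3)·(16/5))/50000 = 11/78125 rad
Superposition: θ = Σ θ_i = 237713/52734375 rad ≈ 0.004508 rad

θ(16/5) = 237713/52734375 rad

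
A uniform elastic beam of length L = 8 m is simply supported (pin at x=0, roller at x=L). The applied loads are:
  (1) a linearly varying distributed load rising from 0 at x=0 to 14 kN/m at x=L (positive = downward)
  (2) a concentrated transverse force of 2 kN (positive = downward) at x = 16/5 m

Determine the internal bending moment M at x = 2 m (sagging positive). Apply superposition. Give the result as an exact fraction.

M(2) = 187/5 kN·m

Load 1 — triangular load w₀=14 kN/m (0→w₀ over full span):
  M_1 = w₀Lx/6 - w₀x³/(6L) = 14·8·2/6 - 14·2³/(6·8) = 35 kN·m
Load 2 — point force P=2 kN at a=16/5 m (b=L-a=24/5):
  M_2 = Pbx/L  [x≤a] = 2·(24/5)·2/8 = 12/5 kN·m
Superposition: M = Σ M_i = 187/5 kN·m ≈ 37.400000 kN·m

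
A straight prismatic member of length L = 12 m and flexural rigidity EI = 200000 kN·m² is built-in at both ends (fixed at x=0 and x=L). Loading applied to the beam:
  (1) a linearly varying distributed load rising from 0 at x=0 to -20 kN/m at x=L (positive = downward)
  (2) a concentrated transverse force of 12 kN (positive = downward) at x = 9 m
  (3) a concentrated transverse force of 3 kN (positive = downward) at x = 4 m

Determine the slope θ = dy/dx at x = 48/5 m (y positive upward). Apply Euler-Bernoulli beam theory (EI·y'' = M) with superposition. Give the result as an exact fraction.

Load 1 — triangular load w₀=-20 kN/m (0→w₀ over full span):
  θ_1 = -w₀(2x(L-x)(L-2x)(x+2L)+x²(L-x)²)/(120LEI) = -(-20)·(2·(48/5)·(12-(48/5))·(12-2·(48/5))·((48/5)+2·12)+(48/5)²·(12-(48/5))²)/(120·12·200000) = -288/390625 rad
Load 2 — point force P=12 kN at a=9 m (b=L-a=3):
  θ_2 = Pa²(L-x)(2bL-(3b+a)(L-x))/(2L³EI)  [x>a] = 12·9²·(12-(48/5))·(2·3·12-(3·3+9)·(12-(48/5)))/(2·12³·200000) = 243/2500000 rad
Load 3 — point force P=3 kN at a=4 m (b=L-a=8):
  θ_3 = Pa²(L-x)(2bL-(3b+a)(L-x))/(2L³EI)  [x>a] = 3·4²·(12-(48/5))·(2·8·12-(3·8+4)·(12-(48/5)))/(2·12³·200000) = 13/625000 rad
Superposition: θ = Σ θ_i = -7741/12500000 rad ≈ -0.000619 rad

θ(48/5) = -7741/12500000 rad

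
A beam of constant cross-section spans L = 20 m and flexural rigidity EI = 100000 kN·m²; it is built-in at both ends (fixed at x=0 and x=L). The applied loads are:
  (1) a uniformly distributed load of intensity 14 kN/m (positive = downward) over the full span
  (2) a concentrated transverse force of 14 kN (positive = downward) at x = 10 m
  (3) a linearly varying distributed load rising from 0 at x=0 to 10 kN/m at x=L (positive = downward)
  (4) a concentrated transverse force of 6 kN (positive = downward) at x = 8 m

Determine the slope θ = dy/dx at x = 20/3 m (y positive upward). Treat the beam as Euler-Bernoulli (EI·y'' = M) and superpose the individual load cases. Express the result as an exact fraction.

θ(20/3) = -322373/30375000 rad

Load 1 — uniform load w=14 kN/m over full span:
  θ_1 = -wx(L-x)(L-2x)/(12EI) = -14·(20/3)·(20-(20/3))·(20-2·(20/3))/(12·100000) = -14/2025 rad
Load 2 — point force P=14 kN at a=10 m (b=L-a=10):
  θ_2 = -Pb²x(2aL-(3a+b)x)/(2L³EI)  [x≤a] = -14·10²·(20/3)·(2·10·20-(3·10+10)·(20/3))/(2·20³·100000) = -7/9000 rad
Load 3 — triangular load w₀=10 kN/m (0→w₀ over full span):
  θ_3 = -w₀(2x(L-x)(L-2x)(x+2L)+x²(L-x)²)/(120LEI) = -10·(2·(20/3)·(20-(20/3))·(20-2·(20/3))·((20/3)+2·20)+(20/3)²·(20-(20/3))²)/(120·20·100000) = -16/6075 rad
Load 4 — point force P=6 kN at a=8 m (b=L-a=12):
  θ_4 = -Pb²x(2aL-(3a+b)x)/(2L³EI)  [x≤a] = -6·12²·(20/3)·(2·8·20-(3·8+12)·(20/3))/(2·20³·100000) = -9/31250 rad
Superposition: θ = Σ θ_i = -322373/30375000 rad ≈ -0.010613 rad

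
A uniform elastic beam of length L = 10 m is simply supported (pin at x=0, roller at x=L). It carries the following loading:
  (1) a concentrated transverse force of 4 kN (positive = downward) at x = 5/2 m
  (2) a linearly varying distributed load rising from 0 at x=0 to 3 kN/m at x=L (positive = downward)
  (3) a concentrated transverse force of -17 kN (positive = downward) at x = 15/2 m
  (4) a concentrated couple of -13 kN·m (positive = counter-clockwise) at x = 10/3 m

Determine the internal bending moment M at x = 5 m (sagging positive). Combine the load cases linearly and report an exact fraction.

M(5) = 9 kN·m

Load 1 — point force P=4 kN at a=5/2 m (b=L-a=15/2):
  M_1 = Pa(L-x)/L  [x>a] = 4·(5/2)·(10-5)/10 = 5 kN·m
Load 2 — triangular load w₀=3 kN/m (0→w₀ over full span):
  M_2 = w₀Lx/6 - w₀x³/(6L) = 3·10·5/6 - 3·5³/(6·10) = 75/4 kN·m
Load 3 — point force P=-17 kN at a=15/2 m (b=L-a=5/2):
  M_3 = Pbx/L  [x≤a] = (-17)·(5/2)·5/10 = -85/4 kN·m
Load 4 — applied couple M₀=-13 kN·m at a=10/3 m (b=L-a=20/3):
  M_4 = M₀x/L - M₀  [x>a] = (-13)·5/10 - (-13) = 13/2 kN·m
Superposition: M = Σ M_i = 9 kN·m ≈ 9.000000 kN·m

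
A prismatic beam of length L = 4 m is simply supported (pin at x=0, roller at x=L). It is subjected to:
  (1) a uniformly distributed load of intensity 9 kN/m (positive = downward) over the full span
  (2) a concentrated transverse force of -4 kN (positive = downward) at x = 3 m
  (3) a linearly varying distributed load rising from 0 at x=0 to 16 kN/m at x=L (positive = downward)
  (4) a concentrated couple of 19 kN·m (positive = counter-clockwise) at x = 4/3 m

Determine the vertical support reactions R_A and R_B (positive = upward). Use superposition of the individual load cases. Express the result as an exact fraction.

Load 1 — uniform load w=9 kN/m over full span:
  R_A = wL/2 = 9·4/2 = 18 kN
  R_B = wL/2 = 9·4/2 = 18 kN
Load 2 — point force P=-4 kN at a=3 m (b=L-a=1):
  R_A = Pb/L = (-4)·1/4 = -1 kN
  R_B = Pa/L = (-4)·3/4 = -3 kN
Load 3 — triangular load w₀=16 kN/m (0→w₀ over full span):
  R_A = w₀L/6 = 16·4/6 = 32/3 kN
  R_B = w₀L/3 = 16·4/3 = 64/3 kN
Load 4 — applied couple M₀=19 kN·m at a=4/3 m (b=L-a=8/3):
  R_A = M₀/L = 19/4 kN
  R_B = -M₀/L = -19/4 kN
Superposition: R_A = 389/12 kN, R_B = 379/12 kN

R_A = 389/12 kN, R_B = 379/12 kN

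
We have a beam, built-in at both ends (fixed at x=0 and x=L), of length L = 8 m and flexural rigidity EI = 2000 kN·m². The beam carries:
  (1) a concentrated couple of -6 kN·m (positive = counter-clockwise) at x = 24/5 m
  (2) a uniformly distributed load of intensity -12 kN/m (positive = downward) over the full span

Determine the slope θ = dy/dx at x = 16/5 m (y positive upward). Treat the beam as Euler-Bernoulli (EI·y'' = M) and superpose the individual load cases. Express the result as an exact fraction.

Load 1 — applied couple M₀=-6 kN·m at a=24/5 m (b=L-a=16/5):
  θ_1 = (R_Ax²/2 - M_Ax)/EI  [x≤a] with R_A=-27/25, M_A=-48/25 = ((-27/25)·(16/5)²/2 - (-48/25)·(16/5))/2000 = 24/78125 rad
Load 2 — uniform load w=-12 kN/m over full span:
  θ_2 = -wx(L-x)(L-2x)/(12EI) = -(-12)·(16/5)·(8-(16/5))·(8-2·(16/5))/(12·2000) = 192/15625 rad
Superposition: θ = Σ θ_i = 984/78125 rad ≈ 0.012595 rad

θ(16/5) = 984/78125 rad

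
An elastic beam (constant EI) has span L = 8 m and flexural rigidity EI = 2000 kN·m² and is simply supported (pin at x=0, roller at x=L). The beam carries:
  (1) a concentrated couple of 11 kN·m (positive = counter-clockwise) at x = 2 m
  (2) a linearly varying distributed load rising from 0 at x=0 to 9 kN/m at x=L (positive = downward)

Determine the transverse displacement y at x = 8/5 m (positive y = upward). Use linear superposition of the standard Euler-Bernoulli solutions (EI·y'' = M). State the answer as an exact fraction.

Load 1 — applied couple M₀=11 kN·m at a=2 m (b=L-a=6):
  y_1 = (M₀x³/(6L)+C₁x)/EI  [x≤a] with C₁=M₀(3b²-L²)/(6L)=121/12 = (11·(8/5)³/(6·8)+(121/12)·(8/5))/2000 = 1067/125000 m
Load 2 — triangular load w₀=9 kN/m (0→w₀ over full span):
  y_2 = -w₀x(7L⁴-10L²x²+3x⁴)/(360LEI) = -9·(8/5)·(7·8⁴-10·8²·(8/5)²+3·(8/5)⁴)/(360·8·2000) = -132096/1953125 m
Superposition: y = Σ y_i = -923393/15625000 m ≈ -0.059097 m

y(8/5) = -923393/15625000 m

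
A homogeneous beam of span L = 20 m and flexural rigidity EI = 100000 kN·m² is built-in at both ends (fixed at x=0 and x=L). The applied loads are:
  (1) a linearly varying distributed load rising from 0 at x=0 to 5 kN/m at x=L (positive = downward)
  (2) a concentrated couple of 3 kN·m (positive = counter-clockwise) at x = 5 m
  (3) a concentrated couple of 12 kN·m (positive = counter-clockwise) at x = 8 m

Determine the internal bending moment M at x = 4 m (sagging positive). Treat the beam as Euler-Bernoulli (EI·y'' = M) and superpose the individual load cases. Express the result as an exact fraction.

M(4) = -36479/6000 kN·m

Load 1 — triangular load w₀=5 kN/m (0→w₀ over full span):
  M_1 = 3w₀Lx/20 - w₀L²/30 - w₀x³/(6L) = 3·5·20·4/20 - 5·20²/30 - 5·4³/(6·20) = -28/3 kN·m
Load 2 — applied couple M₀=3 kN·m at a=5 m (b=L-a=15):
  M_2 = R_Ax - M_A  [x≤a] with R_A=27/160, M_A=-9/16 = (27/160)·4 - (-9/16) = 99/80 kN·m
Load 3 — applied couple M₀=12 kN·m at a=8 m (b=L-a=12):
  M_3 = R_Ax - M_A  [x≤a] with R_A=108/125, M_A=36/25 = (108/125)·4 - (36/25) = 252/125 kN·m
Superposition: M = Σ M_i = -36479/6000 kN·m ≈ -6.079833 kN·m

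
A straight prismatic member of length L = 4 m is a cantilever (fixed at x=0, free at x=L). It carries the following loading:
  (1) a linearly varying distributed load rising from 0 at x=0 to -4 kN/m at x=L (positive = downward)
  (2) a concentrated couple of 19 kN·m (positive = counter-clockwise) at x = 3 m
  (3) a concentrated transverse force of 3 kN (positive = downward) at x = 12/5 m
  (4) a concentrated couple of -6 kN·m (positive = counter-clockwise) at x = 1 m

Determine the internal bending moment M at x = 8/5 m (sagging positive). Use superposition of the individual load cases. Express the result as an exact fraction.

M(8/5) = 3227/125 kN·m

Load 1 — triangular load w₀=-4 kN/m (0→w₀ over full span):
  M_1 = w₀Lx/2 - w₀L²/3 - w₀x³/(6L) = (-4)·4·(8/5)/2 - (-4)·4²/3 - (-4)·(8/5)³/(6·4) = 1152/125 kN·m
Load 2 — applied couple M₀=19 kN·m at a=3 m (b=L-a=1):
  M_2 = M₀  [x≤a] = 19 = 19 kN·m
Load 3 — point force P=3 kN at a=12/5 m (b=L-a=8/5):
  M_3 = -P(a-x)  [x≤a] = -3·((12/5)-(8/5)) = -12/5 kN·m
Load 4 — applied couple M₀=-6 kN·m at a=1 m (b=L-a=3):
  M_4 = 0  [x>a] = 0 kN·m
Superposition: M = Σ M_i = 3227/125 kN·m ≈ 25.816000 kN·m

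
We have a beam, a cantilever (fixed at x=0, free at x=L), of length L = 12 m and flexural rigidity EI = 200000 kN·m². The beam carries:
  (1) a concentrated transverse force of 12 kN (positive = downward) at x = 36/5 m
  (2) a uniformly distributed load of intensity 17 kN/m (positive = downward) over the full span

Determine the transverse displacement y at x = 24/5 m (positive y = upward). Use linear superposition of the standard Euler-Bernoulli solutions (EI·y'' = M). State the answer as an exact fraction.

Load 1 — point force P=12 kN at a=36/5 m (b=L-a=24/5):
  y_1 = -Px²(3a-x)/(6EI)  [x≤a] = -12·(24/5)²·(3·(36/5)-(24/5))/(6·200000) = -1512/390625 m
Load 2 — uniform load w=17 kN/m over full span:
  y_2 = -wx²(x²-4Lx+6L²)/(24EI) = -17·(24/5)²·((24/5)²-4·12·(24/5)+6·12²)/(24·200000) = -104652/1953125 m
Superposition: y = Σ y_i = -112212/1953125 m ≈ -0.057453 m

y(24/5) = -112212/1953125 m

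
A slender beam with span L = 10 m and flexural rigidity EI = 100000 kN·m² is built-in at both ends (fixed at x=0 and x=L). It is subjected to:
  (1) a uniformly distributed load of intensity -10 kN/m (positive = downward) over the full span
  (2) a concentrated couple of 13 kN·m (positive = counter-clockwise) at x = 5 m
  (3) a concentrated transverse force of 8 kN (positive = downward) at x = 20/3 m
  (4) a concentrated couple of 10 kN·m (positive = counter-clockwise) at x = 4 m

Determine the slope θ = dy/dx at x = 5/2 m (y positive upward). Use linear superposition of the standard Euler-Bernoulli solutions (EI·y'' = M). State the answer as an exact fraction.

θ(5/2) = 6649/9600000 rad

Load 1 — uniform load w=-10 kN/m over full span:
  θ_1 = -wx(L-x)(L-2x)/(12EI) = -(-10)·(5/2)·(10-(5/2))·(10-2·(5/2))/(12·100000) = 1/1280 rad
Load 2 — applied couple M₀=13 kN·m at a=5 m (b=L-a=5):
  θ_2 = (R_Ax²/2 - M_Ax)/EI  [x≤a] with R_A=39/20, M_A=13/4 = ((39/20)·(5/2)²/2 - (13/4)·(5/2))/100000 = -13/640000 rad
Load 3 — point force P=8 kN at a=20/3 m (b=L-a=10/3):
  θ_3 = -Pb²x(2aL-(3a+b)x)/(2L³EI)  [x≤a] = -8·(10/3)²·(5/2)·(2·(20/3)·10-(3·(20/3)+(10/3))·(5/2))/(2·10³·100000) = -1/12000 rad
Load 4 — applied couple M₀=10 kN·m at a=4 m (b=L-a=6):
  θ_4 = (R_Ax²/2 - M_Ax)/EI  [x≤a] with R_A=36/25, M_A=6/5 = ((36/25)·(5/2)²/2 - (6/5)·(5/2))/100000 = 3/200000 rad
Superposition: θ = Σ θ_i = 6649/9600000 rad ≈ 0.000693 rad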